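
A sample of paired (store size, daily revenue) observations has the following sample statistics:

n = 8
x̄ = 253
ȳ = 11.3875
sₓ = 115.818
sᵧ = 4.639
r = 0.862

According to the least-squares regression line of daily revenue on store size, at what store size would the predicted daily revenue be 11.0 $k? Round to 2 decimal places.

241.78

b = r · sᵧ/sₓ = 0.862 · 4.639/115.818 = 0.034527
a = ȳ − b·x̄ = 11.3875 − 0.034527·253 = 2.652235
Set a + b·x = 11.0: x = (11.0 − 2.652235) / 0.034527 = 241.776815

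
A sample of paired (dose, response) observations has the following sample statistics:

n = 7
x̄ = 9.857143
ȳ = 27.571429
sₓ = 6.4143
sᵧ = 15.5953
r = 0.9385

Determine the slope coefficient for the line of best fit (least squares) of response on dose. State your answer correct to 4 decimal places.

2.2818

b = r · sᵧ/sₓ = 0.9385 · 15.5953/6.4143 = 2.281806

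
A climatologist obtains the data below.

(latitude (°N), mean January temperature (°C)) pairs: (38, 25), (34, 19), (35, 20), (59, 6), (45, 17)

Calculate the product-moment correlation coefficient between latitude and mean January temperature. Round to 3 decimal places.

-0.884

n = 5, Σx = 211, Σy = 87, Σxy = 3415, Σx² = 9331, Σy² = 1711
Sxx = Σx² − (Σx)²/n = 9331 − 8904.2 = 426.8
Sxy = Σxy − (Σx)(Σy)/n = 3415 − 3671.4 = -256.4
Syy = Σy² − (Σy)²/n = 1711 − 1513.8 = 197.2
r = Sxy/√(Sxx·Syy) = -256.4/√(84164.96) = -256.4/290.111978 = -0.883797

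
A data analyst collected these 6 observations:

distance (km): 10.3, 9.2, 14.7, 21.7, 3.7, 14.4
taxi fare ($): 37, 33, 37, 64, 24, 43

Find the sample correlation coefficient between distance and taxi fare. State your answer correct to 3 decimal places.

n = 6, Σx = 74, Σy = 238, Σxy = 3325.4, Σx² = 1098.76, Σy² = 10348
Sxx = Σx² − (Σx)²/n = 1098.76 − 912.666667 = 186.093333
Sxy = Σxy − (Σx)(Σy)/n = 3325.4 − 2935.333333 = 390.066667
Syy = Σy² − (Σy)²/n = 10348 − 9440.666667 = 907.333333
r = Sxy/√(Sxx·Syy) = 390.066667/√(168848.684444) = 390.066667/410.912015 = 0.949271

0.949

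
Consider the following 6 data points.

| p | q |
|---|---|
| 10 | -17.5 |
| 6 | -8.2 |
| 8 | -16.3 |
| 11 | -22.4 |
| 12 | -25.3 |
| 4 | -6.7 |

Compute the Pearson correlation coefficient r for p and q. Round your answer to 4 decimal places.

n = 6, Σx = 51, Σy = -96.4, Σxy = -931.4, Σx² = 481, Σy² = 1825.92
Sxx = Σx² − (Σx)²/n = 481 − 433.5 = 47.5
Sxy = Σxy − (Σx)(Σy)/n = -931.4 − (-819.4) = -112
Syy = Σy² − (Σy)²/n = 1825.92 − 1548.826667 = 277.093333
r = Sxy/√(Sxx·Syy) = -112/√(13161.933333) = -112/114.725469 = -0.976244

-0.9762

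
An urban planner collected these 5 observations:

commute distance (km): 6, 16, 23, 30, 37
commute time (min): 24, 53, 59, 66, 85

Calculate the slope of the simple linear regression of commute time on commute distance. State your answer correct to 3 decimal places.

1.798

n = 5, Σx = 112, Σy = 287, Σxy = 7474, Σx² = 3090
Sxx = Σx² − (Σx)²/n = 3090 − 2508.8 = 581.2
Sxy = Σxy − (Σx)(Σy)/n = 7474 − 6428.8 = 1045.2
b = Sxy/Sxx = 1045.2/581.2 = 1.798348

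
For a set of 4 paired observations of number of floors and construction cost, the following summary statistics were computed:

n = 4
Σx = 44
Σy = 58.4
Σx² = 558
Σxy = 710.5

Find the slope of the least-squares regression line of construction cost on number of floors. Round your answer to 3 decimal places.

Sxx = Σx² − (Σx)²/n = 558 − 484 = 74
Sxy = Σxy − (Σx)(Σy)/n = 710.5 − 642.4 = 68.1
b = Sxy/Sxx = 68.1/74 = 0.920270

0.920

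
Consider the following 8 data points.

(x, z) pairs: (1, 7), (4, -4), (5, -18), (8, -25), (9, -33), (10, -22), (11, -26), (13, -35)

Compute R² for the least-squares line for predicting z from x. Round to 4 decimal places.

0.8349

n = 8, Σx = 61, Σy = -156, Σxy = -1557, Σx² = 577, Σy² = 4488
Sxx = Σx² − (Σx)²/n = 577 − 465.125 = 111.875
Sxy = Σxy − (Σx)(Σy)/n = -1557 − (-1189.5) = -367.5
Syy = Σy² − (Σy)²/n = 4488 − 3042 = 1446
R² = Sxy²/(Sxx·Syy) = (-367.5)²/(111.875·1446) = 0.834859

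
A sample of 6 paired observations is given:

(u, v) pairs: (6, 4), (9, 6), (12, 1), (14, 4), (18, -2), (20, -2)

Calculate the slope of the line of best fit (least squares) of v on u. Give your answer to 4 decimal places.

-0.5314

n = 6, Σx = 79, Σy = 11, Σxy = 70, Σx² = 1181
Sxx = Σx² − (Σx)²/n = 1181 − 1040.166667 = 140.833333
Sxy = Σxy − (Σx)(Σy)/n = 70 − 144.833333 = -74.833333
b = Sxy/Sxx = -74.833333/140.833333 = -0.531361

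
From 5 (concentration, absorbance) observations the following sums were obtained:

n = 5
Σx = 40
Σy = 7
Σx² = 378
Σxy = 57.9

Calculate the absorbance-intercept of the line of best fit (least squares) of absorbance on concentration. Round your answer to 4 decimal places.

1.1379

Sxx = Σx² − (Σx)²/n = 378 − 320 = 58
Sxy = Σxy − (Σx)(Σy)/n = 57.9 − 56 = 1.9
b = Sxy/Sxx = 1.9/58 = 0.032759
a = ȳ − b·x̄ = 1.4 − 0.032759·8 = 1.137931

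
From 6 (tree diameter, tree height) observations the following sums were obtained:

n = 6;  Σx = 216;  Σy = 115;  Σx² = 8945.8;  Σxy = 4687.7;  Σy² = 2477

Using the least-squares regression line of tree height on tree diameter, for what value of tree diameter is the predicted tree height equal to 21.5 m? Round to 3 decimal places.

Sxx = Σx² − (Σx)²/n = 8945.8 − 7776 = 1169.8
Sxy = Σxy − (Σx)(Σy)/n = 4687.7 − 4140 = 547.7
b = Sxy/Sxx = 547.7/1169.8 = 0.468200
a = ȳ − b·x̄ = 19.166667 − 0.468200·36 = 2.311478
Set a + b·x = 21.5: x = (21.5 − 2.311478) / 0.468200 = 40.983629

40.984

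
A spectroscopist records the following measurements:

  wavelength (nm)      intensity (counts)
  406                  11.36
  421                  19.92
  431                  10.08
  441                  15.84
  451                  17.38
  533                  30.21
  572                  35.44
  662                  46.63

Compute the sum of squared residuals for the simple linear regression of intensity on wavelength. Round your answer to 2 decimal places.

n = 8, Σx = 3917, Σy = 186.86, Σxy = 99409.45, Σx² = 1975237, Σy² = 5523.427
Sxx = Σx² − (Σx)²/n = 1975237 − 1917861.125 = 57375.875
Sxy = Σxy − (Σx)(Σy)/n = 99409.45 − 91491.3275 = 7918.1225
Syy = Σy² − (Σy)²/n = 5523.427 − 4364.58245 = 1158.84455
b = Sxy/Sxx = 7918.1225/57375.875 = 0.138004
SSE = Syy − b·Sxy = 1158.84455 − 0.138004·7918.1225 = 66.108902

66.11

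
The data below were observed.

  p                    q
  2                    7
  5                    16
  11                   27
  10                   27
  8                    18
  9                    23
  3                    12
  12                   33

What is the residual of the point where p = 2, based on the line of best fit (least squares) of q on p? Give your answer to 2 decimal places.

-0.94

n = 8, Σx = 60, Σy = 163, Σxy = 1444, Σx² = 548
Sxx = Σx² − (Σx)²/n = 548 − 450 = 98
Sxy = Σxy − (Σx)(Σy)/n = 1444 − 1222.5 = 221.5
b = Sxy/Sxx = 221.5/98 = 2.260204
a = ȳ − b·x̄ = 20.375 − 2.260204·7.5 = 3.423469
ŷ(2) = 3.423469 + 2.260204·2 = 7.943878
residual = y − ŷ = 7 − 7.943878 = -0.943878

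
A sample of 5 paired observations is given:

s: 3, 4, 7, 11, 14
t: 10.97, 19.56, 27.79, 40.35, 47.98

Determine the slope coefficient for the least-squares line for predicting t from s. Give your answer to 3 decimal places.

n = 5, Σx = 39, Σy = 146.65, Σxy = 1421.25, Σx² = 391
Sxx = Σx² − (Σx)²/n = 391 − 304.2 = 86.8
Sxy = Σxy − (Σx)(Σy)/n = 1421.25 − 1143.87 = 277.38
b = Sxy/Sxx = 277.38/86.8 = 3.195622

3.196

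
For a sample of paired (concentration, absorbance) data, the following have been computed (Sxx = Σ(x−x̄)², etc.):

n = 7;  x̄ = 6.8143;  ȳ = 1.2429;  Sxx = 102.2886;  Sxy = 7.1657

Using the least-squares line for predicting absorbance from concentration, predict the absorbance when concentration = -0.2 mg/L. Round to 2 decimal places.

0.75

b = Sxy/Sxx = 7.1657/102.2886 = 0.070054
a = ȳ − b·x̄ = 1.2429 − 0.070054·6.8143 = 0.765533
ŷ(-0.2) = a + b·-0.2 = 0.765533 + 0.070054·(-0.2) = 0.751522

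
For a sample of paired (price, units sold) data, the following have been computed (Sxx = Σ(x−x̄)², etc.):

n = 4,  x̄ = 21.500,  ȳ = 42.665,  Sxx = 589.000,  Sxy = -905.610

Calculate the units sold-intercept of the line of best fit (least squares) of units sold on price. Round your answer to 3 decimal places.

75.722

b = Sxy/Sxx = -905.61/589 = -1.537538
a = ȳ − b·x̄ = 42.665 − (-1.537538)·21.5 = 75.722071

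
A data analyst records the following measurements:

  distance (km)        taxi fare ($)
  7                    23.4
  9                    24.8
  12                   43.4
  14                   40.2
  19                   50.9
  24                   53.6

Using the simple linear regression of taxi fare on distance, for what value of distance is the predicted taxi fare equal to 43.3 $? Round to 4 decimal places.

16.2766

n = 6, Σx = 85, Σy = 236.3, Σxy = 3724.1, Σx² = 1407
Sxx = Σx² − (Σx)²/n = 1407 − 1204.166667 = 202.833333
Sxy = Σxy − (Σx)(Σy)/n = 3724.1 − 3347.583333 = 376.516667
b = Sxy/Sxx = 376.516667/202.833333 = 1.856286
a = ȳ − b·x̄ = 39.383333 − 1.856286·14.166667 = 13.085949
Set a + b·x = 43.3: x = (43.3 − 13.085949) / 1.856286 = 16.276615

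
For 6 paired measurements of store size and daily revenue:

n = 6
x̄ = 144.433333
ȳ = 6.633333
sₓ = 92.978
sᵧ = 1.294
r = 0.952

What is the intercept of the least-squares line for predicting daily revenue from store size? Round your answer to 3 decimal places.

4.720

b = r · sᵧ/sₓ = 0.952 · 1.294/92.978 = 0.013249
a = ȳ − b·x̄ = 6.633333 − 0.013249·144.433333 = 4.719701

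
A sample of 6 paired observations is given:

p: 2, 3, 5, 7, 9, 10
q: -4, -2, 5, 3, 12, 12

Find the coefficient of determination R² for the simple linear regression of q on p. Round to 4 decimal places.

n = 6, Σx = 36, Σy = 26, Σxy = 260, Σx² = 268, Σy² = 342
Sxx = Σx² − (Σx)²/n = 268 − 216 = 52
Sxy = Σxy − (Σx)(Σy)/n = 260 − 156 = 104
Syy = Σy² − (Σy)²/n = 342 − 112.666667 = 229.333333
R² = Sxy²/(Sxx·Syy) = (104)²/(52·229.333333) = 0.906977

0.9070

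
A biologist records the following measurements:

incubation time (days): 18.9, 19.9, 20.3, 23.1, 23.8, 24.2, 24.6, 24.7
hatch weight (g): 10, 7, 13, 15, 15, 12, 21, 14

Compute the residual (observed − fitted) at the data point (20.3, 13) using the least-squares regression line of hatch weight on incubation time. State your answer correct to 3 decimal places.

n = 8, Σx = 179.5, Σy = 107, Σxy = 2448.5, Σx² = 4066.25
Sxx = Σx² − (Σx)²/n = 4066.25 − 4027.53125 = 38.71875
Sxy = Σxy − (Σx)(Σy)/n = 2448.5 − 2400.8125 = 47.6875
b = Sxy/Sxx = 47.6875/38.71875 = 1.231638
a = ȳ − b·x̄ = 13.375 − 1.231638·22.4375 = -14.259887
ŷ(20.3) = -14.259887 + 1.231638·20.3 = 10.742373
residual = y − ŷ = 13 − 10.742373 = 2.257627

2.258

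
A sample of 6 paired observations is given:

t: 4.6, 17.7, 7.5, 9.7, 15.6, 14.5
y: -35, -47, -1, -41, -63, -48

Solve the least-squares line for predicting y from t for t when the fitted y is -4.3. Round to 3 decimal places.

n = 6, Σx = 69.6, Σy = -235, Σxy = -3076.9, Σx² = 938.4
Sxx = Σx² − (Σx)²/n = 938.4 − 807.36 = 131.04
Sxy = Σxy − (Σx)(Σy)/n = -3076.9 − (-2726) = -350.9
b = Sxy/Sxx = -350.9/131.04 = -2.677808
a = ȳ − b·x̄ = -39.166667 − (-2.677808)·11.6 = -8.104090
Set a + b·x = -4.3: x = (-4.3 − (-8.104090)) / (-2.677808) = -1.420598

-1.421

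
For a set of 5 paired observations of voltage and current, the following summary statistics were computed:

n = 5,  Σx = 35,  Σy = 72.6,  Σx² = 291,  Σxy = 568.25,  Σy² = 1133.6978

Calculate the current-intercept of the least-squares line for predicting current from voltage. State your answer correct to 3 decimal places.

Sxx = Σx² − (Σx)²/n = 291 − 245 = 46
Sxy = Σxy − (Σx)(Σy)/n = 568.25 − 508.2 = 60.05
b = Sxy/Sxx = 60.05/46 = 1.305435
a = ȳ − b·x̄ = 14.52 − 1.305435·7 = 5.381957

5.382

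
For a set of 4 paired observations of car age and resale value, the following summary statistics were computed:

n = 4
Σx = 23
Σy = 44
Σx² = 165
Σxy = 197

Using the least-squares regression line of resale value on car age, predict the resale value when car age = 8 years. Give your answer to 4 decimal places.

7.1527

Sxx = Σx² − (Σx)²/n = 165 − 132.25 = 32.75
Sxy = Σxy − (Σx)(Σy)/n = 197 − 253 = -56
b = Sxy/Sxx = -56/32.75 = -1.709924
a = ȳ − b·x̄ = 11 − (-1.709924)·5.75 = 20.832061
ŷ(8) = a + b·8 = 20.832061 + (-1.709924)·8 = 7.152672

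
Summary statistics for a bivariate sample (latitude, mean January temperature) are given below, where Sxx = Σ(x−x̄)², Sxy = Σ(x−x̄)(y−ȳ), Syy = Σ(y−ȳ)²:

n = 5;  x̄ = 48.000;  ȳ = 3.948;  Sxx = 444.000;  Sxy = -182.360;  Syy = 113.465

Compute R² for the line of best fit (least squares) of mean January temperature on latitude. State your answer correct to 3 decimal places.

0.660

R² = Sxy²/(Sxx·Syy) = (-182.36)²/(444·113.465) = 0.660107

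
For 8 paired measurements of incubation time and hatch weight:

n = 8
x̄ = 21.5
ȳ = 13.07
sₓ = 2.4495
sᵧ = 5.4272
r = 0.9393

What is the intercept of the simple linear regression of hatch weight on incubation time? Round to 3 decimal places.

-31.675

b = r · sᵧ/sₓ = 0.9393 · 5.4272/2.4495 = 2.081147
a = ȳ − b·x̄ = 13.07 − 2.081147·21.5 = -31.674655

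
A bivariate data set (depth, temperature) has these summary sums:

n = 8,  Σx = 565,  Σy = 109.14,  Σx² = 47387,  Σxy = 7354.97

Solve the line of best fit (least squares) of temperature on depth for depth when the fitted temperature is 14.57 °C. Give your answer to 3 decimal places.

Sxx = Σx² − (Σx)²/n = 47387 − 39903.125 = 7483.875
Sxy = Σxy − (Σx)(Σy)/n = 7354.97 − 7708.0125 = -353.0425
b = Sxy/Sxx = -353.0425/7483.875 = -0.047174
a = ȳ − b·x̄ = 13.6425 − (-0.047174)·70.625 = 16.974147
Set a + b·x = 14.57: x = (14.57 − 16.974147) / (-0.047174) = 50.963645

50.964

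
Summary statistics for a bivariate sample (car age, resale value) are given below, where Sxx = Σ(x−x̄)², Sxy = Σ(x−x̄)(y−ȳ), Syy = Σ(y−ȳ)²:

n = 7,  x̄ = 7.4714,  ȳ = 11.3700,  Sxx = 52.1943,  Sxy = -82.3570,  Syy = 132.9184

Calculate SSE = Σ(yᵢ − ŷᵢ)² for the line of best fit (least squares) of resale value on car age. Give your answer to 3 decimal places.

b = Sxy/Sxx = -82.357/52.1943 = -1.577893
SSE = Syy − b·Sxy = 132.9184 − (-1.577893)·(-82.357) = 2.967899

2.968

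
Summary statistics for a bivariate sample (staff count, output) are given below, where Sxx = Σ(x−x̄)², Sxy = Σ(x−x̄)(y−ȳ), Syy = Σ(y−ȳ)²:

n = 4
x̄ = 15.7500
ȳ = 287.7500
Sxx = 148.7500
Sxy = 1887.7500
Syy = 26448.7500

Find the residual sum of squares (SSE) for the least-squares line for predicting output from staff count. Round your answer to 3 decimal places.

2491.775

b = Sxy/Sxx = 1887.75/148.75 = 12.690756
SSE = Syy − b·Sxy = 26448.75 − 12.690756·1887.75 = 2491.774790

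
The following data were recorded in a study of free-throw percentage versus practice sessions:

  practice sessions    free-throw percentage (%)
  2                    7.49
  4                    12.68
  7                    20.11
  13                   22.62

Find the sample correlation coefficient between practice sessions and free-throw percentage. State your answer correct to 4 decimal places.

0.9202

n = 4, Σx = 26, Σy = 62.9, Σxy = 500.53, Σx² = 238, Σy² = 1132.959
Sxx = Σx² − (Σx)²/n = 238 − 169 = 69
Sxy = Σxy − (Σx)(Σy)/n = 500.53 − 408.85 = 91.68
Syy = Σy² − (Σy)²/n = 1132.959 − 989.1025 = 143.8565
r = Sxy/√(Sxx·Syy) = 91.68/√(9926.0985) = 91.68/99.629807 = 0.920207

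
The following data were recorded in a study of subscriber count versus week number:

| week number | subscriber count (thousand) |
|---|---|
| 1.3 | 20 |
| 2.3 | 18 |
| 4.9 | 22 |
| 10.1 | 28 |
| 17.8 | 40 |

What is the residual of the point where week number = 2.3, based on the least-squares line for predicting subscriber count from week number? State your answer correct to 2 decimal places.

n = 5, Σx = 36.4, Σy = 128, Σxy = 1170, Σx² = 449.84
Sxx = Σx² − (Σx)²/n = 449.84 − 264.992 = 184.848
Sxy = Σxy − (Σx)(Σy)/n = 1170 − 931.84 = 238.16
b = Sxy/Sxx = 238.16/184.848 = 1.288410
a = ȳ − b·x̄ = 25.6 − 1.288410·7.28 = 16.220376
ŷ(2.3) = 16.220376 + 1.288410·2.3 = 19.183719
residual = y − ŷ = 18 − 19.183719 = -1.183719

-1.18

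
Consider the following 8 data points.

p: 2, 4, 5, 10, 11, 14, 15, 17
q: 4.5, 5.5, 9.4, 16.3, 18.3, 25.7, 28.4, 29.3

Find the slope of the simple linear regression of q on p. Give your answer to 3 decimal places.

1.794

n = 8, Σx = 78, Σy = 137.4, Σxy = 1726.2, Σx² = 976
Sxx = Σx² − (Σx)²/n = 976 − 760.5 = 215.5
Sxy = Σxy − (Σx)(Σy)/n = 1726.2 − 1339.65 = 386.55
b = Sxy/Sxx = 386.55/215.5 = 1.793735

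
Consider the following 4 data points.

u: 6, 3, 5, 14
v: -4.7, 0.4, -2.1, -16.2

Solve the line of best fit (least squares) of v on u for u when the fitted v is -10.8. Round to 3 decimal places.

10.398

n = 4, Σx = 28, Σy = -22.6, Σxy = -264.3, Σx² = 266
Sxx = Σx² − (Σx)²/n = 266 − 196 = 70
Sxy = Σxy − (Σx)(Σy)/n = -264.3 − (-158.2) = -106.1
b = Sxy/Sxx = -106.1/70 = -1.515714
a = ȳ − b·x̄ = -5.65 − (-1.515714)·7 = 4.96
Set a + b·x = -10.8: x = (-10.8 − 4.96) / (-1.515714) = 10.397738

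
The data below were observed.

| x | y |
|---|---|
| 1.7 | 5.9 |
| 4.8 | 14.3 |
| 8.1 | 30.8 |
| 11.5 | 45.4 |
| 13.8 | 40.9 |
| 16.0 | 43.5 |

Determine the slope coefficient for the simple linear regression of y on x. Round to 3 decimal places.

n = 6, Σx = 55.9, Σy = 180.8, Σxy = 2110.67, Σx² = 670.23
Sxx = Σx² − (Σx)²/n = 670.23 − 520.801667 = 149.428333
Sxy = Σxy − (Σx)(Σy)/n = 2110.67 − 1684.453333 = 426.216667
b = Sxy/Sxx = 426.216667/149.428333 = 2.852315

2.852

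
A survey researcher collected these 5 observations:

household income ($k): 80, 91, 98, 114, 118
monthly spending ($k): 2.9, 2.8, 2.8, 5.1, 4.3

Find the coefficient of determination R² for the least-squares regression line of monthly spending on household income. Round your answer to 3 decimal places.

n = 5, Σx = 501, Σy = 17.9, Σxy = 1850, Σx² = 51205, Σy² = 68.59
Sxx = Σx² − (Σx)²/n = 51205 − 50200.2 = 1004.8
Sxy = Σxy − (Σx)(Σy)/n = 1850 − 1793.58 = 56.42
Syy = Σy² − (Σy)²/n = 68.59 − 64.082 = 4.508
R² = Sxy²/(Sxx·Syy) = (56.42)²/(1004.8·4.508) = 0.702753

0.703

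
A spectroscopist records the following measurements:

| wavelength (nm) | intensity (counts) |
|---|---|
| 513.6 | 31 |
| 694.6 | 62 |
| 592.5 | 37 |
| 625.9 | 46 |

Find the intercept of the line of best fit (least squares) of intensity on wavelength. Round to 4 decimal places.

n = 4, Σx = 2426.6, Σy = 176, Σxy = 109700.7, Σx² = 1489061.18
Sxx = Σx² − (Σx)²/n = 1489061.18 − 1472096.89 = 16964.29
Sxy = Σxy − (Σx)(Σy)/n = 109700.7 − 106770.4 = 2930.3
b = Sxy/Sxx = 2930.3/16964.29 = 0.172733
a = ȳ − b·x̄ = 44 − 0.172733·606.65 = -60.788735

-60.7887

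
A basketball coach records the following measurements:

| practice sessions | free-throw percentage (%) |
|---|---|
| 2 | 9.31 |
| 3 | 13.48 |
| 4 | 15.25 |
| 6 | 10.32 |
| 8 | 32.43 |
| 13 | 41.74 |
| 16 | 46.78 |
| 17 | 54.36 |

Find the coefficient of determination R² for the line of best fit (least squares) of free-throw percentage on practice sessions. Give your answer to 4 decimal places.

0.9319

n = 8, Σx = 69, Σy = 223.67, Σxy = 2656.64, Σx² = 843, Σy² = 8544.7619
Sxx = Σx² − (Σx)²/n = 843 − 595.125 = 247.875
Sxy = Σxy − (Σx)(Σy)/n = 2656.64 − 1929.15375 = 727.48625
Syy = Σy² − (Σy)²/n = 8544.7619 − 6253.533613 = 2291.228288
R² = Sxy²/(Sxx·Syy) = (727.48625)²/(247.875·2291.228288) = 0.931855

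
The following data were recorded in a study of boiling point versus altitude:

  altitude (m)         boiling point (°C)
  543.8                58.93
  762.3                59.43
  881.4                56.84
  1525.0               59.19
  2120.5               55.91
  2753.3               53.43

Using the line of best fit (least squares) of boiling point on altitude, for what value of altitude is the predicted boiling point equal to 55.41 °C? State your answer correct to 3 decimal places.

2262.405

n = 6, Σx = 8586.3, Σy = 343.73, Σxy = 483379.123, Σx² = 16056491.83
Sxx = Σx² − (Σx)²/n = 16056491.83 − 12287424.615 = 3769067.215
Sxy = Σxy − (Σx)(Σy)/n = 483379.123 − 491894.8165 = -8515.6935
b = Sxy/Sxx = -8515.6935/3769067.215 = -0.002259
a = ȳ − b·x̄ = 57.288333 − (-0.002259)·1431.05 = 60.521596
Set a + b·x = 55.41: x = (55.41 − 60.521596) / (-0.002259) = 2262.405025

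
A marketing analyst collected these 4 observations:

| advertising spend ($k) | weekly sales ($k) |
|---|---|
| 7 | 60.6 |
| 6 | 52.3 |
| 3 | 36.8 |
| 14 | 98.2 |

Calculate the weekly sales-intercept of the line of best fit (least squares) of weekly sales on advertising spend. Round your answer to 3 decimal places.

19.981

n = 4, Σx = 30, Σy = 247.9, Σxy = 2223.2, Σx² = 290
Sxx = Σx² − (Σx)²/n = 290 − 225 = 65
Sxy = Σxy − (Σx)(Σy)/n = 2223.2 − 1859.25 = 363.95
b = Sxy/Sxx = 363.95/65 = 5.599231
a = ȳ − b·x̄ = 61.975 − 5.599231·7.5 = 19.980769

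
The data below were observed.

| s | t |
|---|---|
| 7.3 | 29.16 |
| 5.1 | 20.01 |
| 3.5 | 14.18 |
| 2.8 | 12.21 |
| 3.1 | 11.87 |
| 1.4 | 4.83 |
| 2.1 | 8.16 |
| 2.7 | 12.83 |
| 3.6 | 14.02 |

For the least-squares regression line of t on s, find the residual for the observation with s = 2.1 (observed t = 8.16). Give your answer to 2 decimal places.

-0.39

n = 9, Σx = 31.6, Σy = 127.27, Σxy = 544.545, Σx² = 135.62
Sxx = Σx² − (Σx)²/n = 135.62 − 110.951111 = 24.668889
Sxy = Σxy − (Σx)(Σy)/n = 544.545 − 446.859111 = 97.685889
b = Sxy/Sxx = 97.685889/24.668889 = 3.959882
a = ȳ − b·x̄ = 14.141111 − 3.959882·3.511111 = 0.237525
ŷ(2.1) = 0.237525 + 3.959882·2.1 = 8.553278
residual = y − ŷ = 8.16 − 8.553278 = -0.393278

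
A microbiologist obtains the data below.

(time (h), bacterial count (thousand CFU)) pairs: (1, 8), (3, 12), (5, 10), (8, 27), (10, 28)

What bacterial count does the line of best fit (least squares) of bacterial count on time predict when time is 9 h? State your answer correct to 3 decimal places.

25.865

n = 5, Σx = 27, Σy = 85, Σxy = 590, Σx² = 199
Sxx = Σx² − (Σx)²/n = 199 − 145.8 = 53.2
Sxy = Σxy − (Σx)(Σy)/n = 590 − 459 = 131
b = Sxy/Sxx = 131/53.2 = 2.462406
a = ȳ − b·x̄ = 17 − 2.462406·5.4 = 3.703008
ŷ(9) = a + b·9 = 3.703008 + 2.462406·9 = 25.864662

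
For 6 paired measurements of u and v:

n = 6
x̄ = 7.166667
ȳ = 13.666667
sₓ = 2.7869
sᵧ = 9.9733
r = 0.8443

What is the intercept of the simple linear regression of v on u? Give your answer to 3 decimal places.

-7.987

b = r · sᵧ/sₓ = 0.8443 · 9.9733/2.7869 = 3.021442
a = ȳ − b·x̄ = 13.666667 − 3.021442·7.166667 = -7.987003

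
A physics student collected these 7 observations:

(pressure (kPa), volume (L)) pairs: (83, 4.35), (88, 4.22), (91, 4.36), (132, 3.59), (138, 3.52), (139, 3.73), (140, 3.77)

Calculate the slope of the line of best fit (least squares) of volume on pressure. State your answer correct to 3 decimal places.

n = 7, Σx = 811, Σy = 27.54, Σxy = 3135.08, Σx² = 98303
Sxx = Σx² − (Σx)²/n = 98303 − 93960.142857 = 4342.857143
Sxy = Σxy − (Σx)(Σy)/n = 3135.08 − 3190.705714 = -55.625714
b = Sxy/Sxx = -55.625714/4342.857143 = -0.012809

-0.013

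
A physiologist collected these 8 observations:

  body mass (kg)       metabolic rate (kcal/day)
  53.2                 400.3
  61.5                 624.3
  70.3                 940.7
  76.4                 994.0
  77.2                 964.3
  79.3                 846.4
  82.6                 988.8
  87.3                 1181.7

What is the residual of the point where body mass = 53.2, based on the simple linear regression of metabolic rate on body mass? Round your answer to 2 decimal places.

-54.87

n = 8, Σx = 587.8, Σy = 6940.5, Σxy = 528163.99, Σx² = 44083.92
Sxx = Σx² − (Σx)²/n = 44083.92 − 43188.605 = 895.315
Sxy = Σxy − (Σx)(Σy)/n = 528163.99 − 509953.2375 = 18210.7525
b = Sxy/Sxx = 18210.7525/895.315 = 20.340051
a = ȳ − b·x̄ = 867.5625 − 20.340051·73.475 = -626.922726
ŷ(53.2) = -626.922726 + 20.340051·53.2 = 455.167972
residual = y − ŷ = 400.3 − 455.167972 = -54.867972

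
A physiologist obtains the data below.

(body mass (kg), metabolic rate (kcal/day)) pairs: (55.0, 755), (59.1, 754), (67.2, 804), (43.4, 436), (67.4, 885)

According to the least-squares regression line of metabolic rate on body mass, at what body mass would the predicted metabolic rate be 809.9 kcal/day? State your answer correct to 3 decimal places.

n = 5, Σx = 292.1, Σy = 3634, Σxy = 218686.6, Σx² = 17459.97
Sxx = Σx² − (Σx)²/n = 17459.97 − 17064.482 = 395.488
Sxy = Σxy − (Σx)(Σy)/n = 218686.6 − 212298.28 = 6388.32
b = Sxy/Sxx = 6388.32/395.488 = 16.153006
a = ȳ − b·x̄ = 726.8 − 16.153006·58.42 = -216.858605
Set a + b·x = 809.9: x = (809.9 − (-216.858605)) / 16.153006 = 63.564553

63.565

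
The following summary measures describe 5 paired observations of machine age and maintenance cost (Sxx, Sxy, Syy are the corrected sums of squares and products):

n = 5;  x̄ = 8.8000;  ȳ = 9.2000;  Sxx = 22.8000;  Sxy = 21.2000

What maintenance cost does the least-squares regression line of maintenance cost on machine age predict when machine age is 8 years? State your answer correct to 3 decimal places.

b = Sxy/Sxx = 21.2/22.8 = 0.929825
a = ȳ − b·x̄ = 9.2 − 0.929825·8.8 = 1.017544
ŷ(8) = a + b·8 = 1.017544 + 0.929825·8 = 8.456140

8.456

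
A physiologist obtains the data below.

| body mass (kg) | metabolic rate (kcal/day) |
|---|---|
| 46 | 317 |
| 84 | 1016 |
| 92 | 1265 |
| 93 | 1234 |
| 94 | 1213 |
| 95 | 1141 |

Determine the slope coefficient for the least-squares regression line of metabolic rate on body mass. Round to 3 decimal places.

n = 6, Σx = 504, Σy = 6186, Σxy = 553485, Σx² = 44146
Sxx = Σx² − (Σx)²/n = 44146 − 42336 = 1810
Sxy = Σxy − (Σx)(Σy)/n = 553485 − 519624 = 33861
b = Sxy/Sxx = 33861/1810 = 18.707735

18.708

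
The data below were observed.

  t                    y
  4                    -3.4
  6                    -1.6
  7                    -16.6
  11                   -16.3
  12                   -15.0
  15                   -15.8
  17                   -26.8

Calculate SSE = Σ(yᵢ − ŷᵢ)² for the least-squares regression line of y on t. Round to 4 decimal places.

132.0285

n = 7, Σx = 72, Σy = -95.5, Σxy = -1191.3, Σx² = 880, Σy² = 1748.25
Sxx = Σx² − (Σx)²/n = 880 − 740.571429 = 139.428571
Sxy = Σxy − (Σx)(Σy)/n = -1191.3 − (-982.285714) = -209.014286
Syy = Σy² − (Σy)²/n = 1748.25 − 1302.892857 = 445.357143
b = Sxy/Sxx = -209.014286/139.428571 = -1.499078
SSE = Syy − b·Sxy = 445.357143 − (-1.499078)·(-209.014286) = 132.028453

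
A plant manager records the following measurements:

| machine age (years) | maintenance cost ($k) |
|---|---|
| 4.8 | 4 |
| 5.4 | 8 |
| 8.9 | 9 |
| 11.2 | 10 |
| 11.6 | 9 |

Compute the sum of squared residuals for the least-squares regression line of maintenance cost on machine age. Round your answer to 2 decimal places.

8.06

n = 5, Σx = 41.9, Σy = 40, Σxy = 358.9, Σx² = 391.41, Σy² = 342
Sxx = Σx² − (Σx)²/n = 391.41 − 351.122 = 40.288
Sxy = Σxy − (Σx)(Σy)/n = 358.9 − 335.2 = 23.7
Syy = Σy² − (Σy)²/n = 342 − 320 = 22
b = Sxy/Sxx = 23.7/40.288 = 0.588264
SSE = Syy − b·Sxy = 22 − 0.588264·23.7 = 8.058131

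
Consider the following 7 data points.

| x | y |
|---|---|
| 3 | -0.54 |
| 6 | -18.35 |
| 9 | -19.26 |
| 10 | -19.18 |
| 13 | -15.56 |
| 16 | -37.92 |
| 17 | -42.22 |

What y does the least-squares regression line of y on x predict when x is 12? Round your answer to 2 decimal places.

n = 7, Σx = 74, Σy = -153.03, Σxy = -2003.6, Σx² = 940
Sxx = Σx² − (Σx)²/n = 940 − 782.285714 = 157.714286
Sxy = Σxy − (Σx)(Σy)/n = -2003.6 − (-1617.745714) = -385.854286
b = Sxy/Sxx = -385.854286/157.714286 = -2.446540
a = ȳ − b·x̄ = -21.861429 − (-2.446540)·10.571429 = 4.001993
ŷ(12) = a + b·12 = 4.001993 + (-2.446540)·12 = -25.356486

-25.36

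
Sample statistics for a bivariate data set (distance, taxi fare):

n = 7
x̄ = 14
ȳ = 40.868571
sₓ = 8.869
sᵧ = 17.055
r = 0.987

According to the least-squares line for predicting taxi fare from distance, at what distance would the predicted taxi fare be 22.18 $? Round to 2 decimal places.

4.15

b = r · sᵧ/sₓ = 0.987 · 17.055/8.869 = 1.897991
a = ȳ − b·x̄ = 40.868571 − 1.897991·14 = 14.296693
Set a + b·x = 22.18: x = (22.18 − 14.296693) / 1.897991 = 4.153500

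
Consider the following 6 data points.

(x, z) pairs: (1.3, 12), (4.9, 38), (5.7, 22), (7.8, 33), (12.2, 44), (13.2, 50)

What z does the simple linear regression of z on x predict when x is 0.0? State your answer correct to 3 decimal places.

12.347

n = 6, Σx = 45.1, Σy = 199, Σxy = 1781.4, Σx² = 442.11
Sxx = Σx² − (Σx)²/n = 442.11 − 339.001667 = 103.108333
Sxy = Σxy − (Σx)(Σy)/n = 1781.4 − 1495.816667 = 285.583333
b = Sxy/Sxx = 285.583333/103.108333 = 2.769741
a = ȳ − b·x̄ = 33.166667 − 2.769741·7.516667 = 12.347450
ŷ(0.0) = a + b·0.0 = 12.347450 + 2.769741·0 = 12.347450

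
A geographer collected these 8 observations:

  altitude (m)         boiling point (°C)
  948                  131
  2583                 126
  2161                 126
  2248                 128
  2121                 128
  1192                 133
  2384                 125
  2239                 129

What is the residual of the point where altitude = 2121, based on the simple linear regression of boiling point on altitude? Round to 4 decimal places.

0.2931

n = 8, Σx = 15876, Σy = 1026, Σxy = 2026531, Σx² = 33910100
Sxx = Σx² − (Σx)²/n = 33910100 − 31505922 = 2404178
Sxy = Σxy − (Σx)(Σy)/n = 2026531 − 2036097 = -9566
b = Sxy/Sxx = -9566/2404178 = -0.003979
a = ȳ − b·x̄ = 128.25 − (-0.003979)·1984.5 = 136.146140
ŷ(2121) = 136.146140 + (-0.003979)·2121 = 127.706879
residual = y − ŷ = 128 − 127.706879 = 0.293121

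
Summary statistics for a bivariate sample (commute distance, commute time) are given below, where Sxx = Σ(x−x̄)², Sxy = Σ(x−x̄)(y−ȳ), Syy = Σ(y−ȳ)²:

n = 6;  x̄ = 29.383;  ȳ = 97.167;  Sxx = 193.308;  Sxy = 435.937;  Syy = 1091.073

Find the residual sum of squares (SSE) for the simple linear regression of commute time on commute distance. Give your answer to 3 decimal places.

107.973

b = Sxy/Sxx = 435.937/193.308 = 2.255142
SSE = Syy − b·Sxy = 1091.073 − 2.255142·435.937 = 107.973139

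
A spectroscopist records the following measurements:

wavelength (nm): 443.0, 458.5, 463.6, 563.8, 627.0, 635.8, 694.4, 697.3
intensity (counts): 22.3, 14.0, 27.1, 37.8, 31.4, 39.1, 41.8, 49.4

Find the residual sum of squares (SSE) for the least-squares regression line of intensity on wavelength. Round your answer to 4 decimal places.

n = 8, Σx = 4583.4, Σy = 262.9, Σxy = 158193.22, Σx² = 2705055.94, Σy² = 9558.91
Sxx = Σx² − (Σx)²/n = 2705055.94 − 2625944.445 = 79111.495
Sxy = Σxy − (Σx)(Σy)/n = 158193.22 − 150621.9825 = 7571.2375
Syy = Σy² − (Σy)²/n = 9558.91 − 8639.55125 = 919.35875
b = Sxy/Sxx = 7571.2375/79111.495 = 0.095703
SSE = Syy − b·Sxy = 919.35875 − 0.095703·7571.2375 = 194.765727

194.7657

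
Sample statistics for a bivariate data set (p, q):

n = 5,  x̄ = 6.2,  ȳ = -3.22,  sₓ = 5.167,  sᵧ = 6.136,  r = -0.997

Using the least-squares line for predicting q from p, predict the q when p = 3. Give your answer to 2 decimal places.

0.57

b = r · sᵧ/sₓ = -0.997 · 6.136/5.167 = -1.183974
a = ȳ − b·x̄ = -3.22 − (-1.183974)·6.2 = 4.120637
ŷ(3) = a + b·3 = 4.120637 + (-1.183974)·3 = 0.568716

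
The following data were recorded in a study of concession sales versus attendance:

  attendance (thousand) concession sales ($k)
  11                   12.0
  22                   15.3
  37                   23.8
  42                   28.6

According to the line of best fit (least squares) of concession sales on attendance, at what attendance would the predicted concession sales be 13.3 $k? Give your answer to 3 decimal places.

15.490

n = 4, Σx = 112, Σy = 79.7, Σxy = 2550.4, Σx² = 3738
Sxx = Σx² − (Σx)²/n = 3738 − 3136 = 602
Sxy = Σxy − (Σx)(Σy)/n = 2550.4 − 2231.6 = 318.8
b = Sxy/Sxx = 318.8/602 = 0.529568
a = ȳ − b·x̄ = 19.925 − 0.529568·28 = 5.097093
Set a + b·x = 13.3: x = (13.3 − 5.097093) / 0.529568 = 15.489806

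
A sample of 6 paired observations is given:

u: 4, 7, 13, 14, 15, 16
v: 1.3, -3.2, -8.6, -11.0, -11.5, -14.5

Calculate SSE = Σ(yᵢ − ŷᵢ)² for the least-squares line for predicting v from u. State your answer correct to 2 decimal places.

n = 6, Σx = 69, Σy = -47.5, Σxy = -687.5, Σx² = 911, Σy² = 549.39
Sxx = Σx² − (Σx)²/n = 911 − 793.5 = 117.5
Sxy = Σxy − (Σx)(Σy)/n = -687.5 − (-546.25) = -141.25
Syy = Σy² − (Σy)²/n = 549.39 − 376.041667 = 173.348333
b = Sxy/Sxx = -141.25/117.5 = -1.202128
SSE = Syy − b·Sxy = 173.348333 − (-1.202128)·(-141.25) = 3.547801

3.55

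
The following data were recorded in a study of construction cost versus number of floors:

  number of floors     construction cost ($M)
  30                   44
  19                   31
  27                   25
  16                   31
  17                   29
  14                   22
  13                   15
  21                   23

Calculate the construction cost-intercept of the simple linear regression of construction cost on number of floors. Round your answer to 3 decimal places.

n = 8, Σx = 157, Σy = 220, Σxy = 4559, Σx² = 3341
Sxx = Σx² − (Σx)²/n = 3341 − 3081.125 = 259.875
Sxy = Σxy − (Σx)(Σy)/n = 4559 − 4317.5 = 241.5
b = Sxy/Sxx = 241.5/259.875 = 0.929293
a = ȳ − b·x̄ = 27.5 − 0.929293·19.625 = 9.262626

9.263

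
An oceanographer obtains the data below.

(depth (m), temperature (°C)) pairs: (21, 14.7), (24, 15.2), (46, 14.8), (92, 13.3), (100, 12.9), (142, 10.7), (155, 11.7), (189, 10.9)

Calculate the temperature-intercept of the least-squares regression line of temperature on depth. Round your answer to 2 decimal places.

n = 8, Σx = 769, Σy = 104.2, Σxy = 9260.9, Σx² = 101507
Sxx = Σx² − (Σx)²/n = 101507 − 73920.125 = 27586.875
Sxy = Σxy − (Σx)(Σy)/n = 9260.9 − 10016.225 = -755.325
b = Sxy/Sxx = -755.325/27586.875 = -0.027380
a = ȳ − b·x̄ = 13.025 − (-0.027380)·96.125 = 15.656890

15.66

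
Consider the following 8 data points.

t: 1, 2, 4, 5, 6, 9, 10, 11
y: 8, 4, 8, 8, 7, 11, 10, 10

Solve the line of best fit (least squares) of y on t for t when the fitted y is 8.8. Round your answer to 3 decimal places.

n = 8, Σx = 48, Σy = 66, Σxy = 439, Σx² = 384
Sxx = Σx² − (Σx)²/n = 384 − 288 = 96
Sxy = Σxy − (Σx)(Σy)/n = 439 − 396 = 43
b = Sxy/Sxx = 43/96 = 0.447917
a = ȳ − b·x̄ = 8.25 − 0.447917·6 = 5.5625
Set a + b·x = 8.8: x = (8.8 − 5.5625) / 0.447917 = 7.227907

7.228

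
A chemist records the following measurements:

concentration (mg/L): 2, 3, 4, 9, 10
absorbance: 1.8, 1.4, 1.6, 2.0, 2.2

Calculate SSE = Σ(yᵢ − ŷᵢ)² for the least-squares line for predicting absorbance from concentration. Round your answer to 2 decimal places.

0.13

n = 5, Σx = 28, Σy = 9, Σxy = 54.2, Σx² = 210, Σy² = 16.6
Sxx = Σx² − (Σx)²/n = 210 − 156.8 = 53.2
Sxy = Σxy − (Σx)(Σy)/n = 54.2 − 50.4 = 3.8
Syy = Σy² − (Σy)²/n = 16.6 − 16.2 = 0.4
b = Sxy/Sxx = 3.8/53.2 = 0.071429
SSE = Syy − b·Sxy = 0.4 − 0.071429·3.8 = 0.128571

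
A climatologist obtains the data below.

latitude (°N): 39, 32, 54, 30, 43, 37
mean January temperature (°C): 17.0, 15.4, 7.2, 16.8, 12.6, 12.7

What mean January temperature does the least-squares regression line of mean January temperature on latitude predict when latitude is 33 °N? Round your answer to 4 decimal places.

15.9136

n = 6, Σx = 235, Σy = 81.7, Σxy = 3060.3, Σx² = 9579
Sxx = Σx² − (Σx)²/n = 9579 − 9204.166667 = 374.833333
Sxy = Σxy − (Σx)(Σy)/n = 3060.3 − 3199.916667 = -139.616667
b = Sxy/Sxx = -139.616667/374.833333 = -0.372477
a = ȳ − b·x̄ = 13.616667 − (-0.372477)·39.166667 = 28.205336
ŷ(33) = a + b·33 = 28.205336 + (-0.372477)·33 = 15.913606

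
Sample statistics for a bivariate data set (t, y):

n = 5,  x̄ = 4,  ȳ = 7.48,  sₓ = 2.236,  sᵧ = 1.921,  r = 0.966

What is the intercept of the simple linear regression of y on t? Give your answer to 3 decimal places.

b = r · sᵧ/sₓ = 0.966 · 1.921/2.236 = 0.829913
a = ȳ − b·x̄ = 7.48 − 0.829913·4 = 4.160347

4.160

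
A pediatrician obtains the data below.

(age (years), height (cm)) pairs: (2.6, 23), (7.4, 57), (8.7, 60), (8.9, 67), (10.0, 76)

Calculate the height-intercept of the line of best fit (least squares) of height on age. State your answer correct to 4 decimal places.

n = 5, Σx = 37.6, Σy = 283, Σxy = 2359.9, Σx² = 316.42
Sxx = Σx² − (Σx)²/n = 316.42 − 282.752 = 33.668
Sxy = Σxy − (Σx)(Σy)/n = 2359.9 − 2128.16 = 231.74
b = Sxy/Sxx = 231.74/33.668 = 6.883094
a = ȳ − b·x̄ = 56.6 − 6.883094·7.52 = 4.839135

4.8391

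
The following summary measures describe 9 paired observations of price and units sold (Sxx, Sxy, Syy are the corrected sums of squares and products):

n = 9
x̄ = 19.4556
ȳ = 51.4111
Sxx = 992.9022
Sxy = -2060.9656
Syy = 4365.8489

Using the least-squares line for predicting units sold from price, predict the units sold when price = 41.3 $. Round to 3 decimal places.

6.069

b = Sxy/Sxx = -2060.9656/992.9022 = -2.075698
a = ȳ − b·x̄ = 51.4111 − (-2.075698)·19.4556 = 91.795060
ŷ(41.3) = a + b·41.3 = 91.795060 + (-2.075698)·41.3 = 6.068712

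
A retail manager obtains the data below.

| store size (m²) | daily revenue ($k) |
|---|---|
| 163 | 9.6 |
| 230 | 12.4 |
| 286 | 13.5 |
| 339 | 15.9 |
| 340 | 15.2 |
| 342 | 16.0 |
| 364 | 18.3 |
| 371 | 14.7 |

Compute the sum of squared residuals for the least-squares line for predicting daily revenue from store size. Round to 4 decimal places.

8.0251

n = 8, Σx = 2435, Σy = 115.6, Σxy = 36422.8, Σx² = 778887, Σy² = 1719
Sxx = Σx² − (Σx)²/n = 778887 − 741153.125 = 37733.875
Sxy = Σxy − (Σx)(Σy)/n = 36422.8 − 35185.75 = 1237.05
Syy = Σy² − (Σy)²/n = 1719 − 1670.42 = 48.58
b = Sxy/Sxx = 1237.05/37733.875 = 0.032784
SSE = Syy − b·Sxy = 48.58 − 0.032784·1237.05 = 8.025122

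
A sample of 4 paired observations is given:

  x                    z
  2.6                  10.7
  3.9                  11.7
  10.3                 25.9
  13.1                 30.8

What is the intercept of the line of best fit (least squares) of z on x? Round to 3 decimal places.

n = 4, Σx = 29.9, Σy = 79.1, Σxy = 743.7, Σx² = 299.67
Sxx = Σx² − (Σx)²/n = 299.67 − 223.5025 = 76.1675
Sxy = Σxy − (Σx)(Σy)/n = 743.7 − 591.2725 = 152.4275
b = Sxy/Sxx = 152.4275/76.1675 = 2.001214
a = ȳ − b·x̄ = 19.775 − 2.001214·7.475 = 4.815922

4.816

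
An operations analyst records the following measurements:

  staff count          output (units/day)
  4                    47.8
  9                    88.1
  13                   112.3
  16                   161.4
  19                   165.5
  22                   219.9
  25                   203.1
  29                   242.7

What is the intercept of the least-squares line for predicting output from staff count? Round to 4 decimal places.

n = 8, Σx = 137, Σy = 1240.8, Σxy = 25124.5, Σx² = 2833
Sxx = Σx² − (Σx)²/n = 2833 − 2346.125 = 486.875
Sxy = Σxy − (Σx)(Σy)/n = 25124.5 − 21248.7 = 3875.8
b = Sxy/Sxx = 3875.8/486.875 = 7.960565
a = ȳ − b·x̄ = 155.1 − 7.960565·17.125 = 18.775327

18.7753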